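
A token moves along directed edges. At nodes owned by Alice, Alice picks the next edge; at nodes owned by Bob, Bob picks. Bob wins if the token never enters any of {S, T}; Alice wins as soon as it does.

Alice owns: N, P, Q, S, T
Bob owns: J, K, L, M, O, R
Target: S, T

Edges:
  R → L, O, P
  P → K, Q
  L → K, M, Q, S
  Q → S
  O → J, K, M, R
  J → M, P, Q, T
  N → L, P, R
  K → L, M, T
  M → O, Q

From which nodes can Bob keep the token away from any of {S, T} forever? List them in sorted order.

A0 = {S, T}
A1: add {Q} — Q (Alice) has Q→S.
A2: add {P} — P (Alice) has P→Q.
A3: add {N} — N (Alice) has N→P.
A4 = A3; e.g. J (Bob) can still go to M. Fixed point.
Alice's attractor = {N, P, Q, S, T}; Bob avoids the target exactly from the complement.

J, K, L, M, O, R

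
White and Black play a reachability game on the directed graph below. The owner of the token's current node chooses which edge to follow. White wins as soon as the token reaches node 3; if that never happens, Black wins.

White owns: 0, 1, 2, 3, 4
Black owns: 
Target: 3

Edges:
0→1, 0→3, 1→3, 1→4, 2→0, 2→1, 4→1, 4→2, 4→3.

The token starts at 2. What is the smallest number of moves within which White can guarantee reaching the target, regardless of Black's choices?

2

A0 = {3}
A1: add {0, 1, 4} — 0 (White) has 0→3; 1 (White) has 1→3; 4 (White) has 4→3.
A2: add {2} — 2 (White) has 2→0.
A2 = all vertices. Fixed point.
2 enters the attractor at level 2, so White can force the target in 2 moves from there.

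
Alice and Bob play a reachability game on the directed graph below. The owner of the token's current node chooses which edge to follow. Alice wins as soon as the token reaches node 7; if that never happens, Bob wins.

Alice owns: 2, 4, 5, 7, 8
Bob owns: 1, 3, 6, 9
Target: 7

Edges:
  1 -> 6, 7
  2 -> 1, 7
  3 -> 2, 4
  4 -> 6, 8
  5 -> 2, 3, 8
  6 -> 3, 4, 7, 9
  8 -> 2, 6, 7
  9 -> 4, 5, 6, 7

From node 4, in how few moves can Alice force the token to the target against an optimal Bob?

A0 = {7}
A1: add {2, 8} — 2 (Alice) has 2→7; 8 (Alice) has 8→7.
A2: add {4, 5} — 4 (Alice) has 4→8; 5 (Alice) has 5→2.
4 enters the attractor at level 2, so Alice can force the target in 2 moves from there.

2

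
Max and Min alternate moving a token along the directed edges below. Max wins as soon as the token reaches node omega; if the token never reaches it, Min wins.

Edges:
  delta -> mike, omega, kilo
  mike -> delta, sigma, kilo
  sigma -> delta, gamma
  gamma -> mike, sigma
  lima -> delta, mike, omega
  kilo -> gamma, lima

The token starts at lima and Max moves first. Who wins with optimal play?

Max

Track states (vertex, player-to-move).
A0 = {(omega,Max), (omega,Min)}
A1: add {(delta,Max), (lima,Max)}.
(lima,Max) ∈ A1 ⇒ Max forces the target.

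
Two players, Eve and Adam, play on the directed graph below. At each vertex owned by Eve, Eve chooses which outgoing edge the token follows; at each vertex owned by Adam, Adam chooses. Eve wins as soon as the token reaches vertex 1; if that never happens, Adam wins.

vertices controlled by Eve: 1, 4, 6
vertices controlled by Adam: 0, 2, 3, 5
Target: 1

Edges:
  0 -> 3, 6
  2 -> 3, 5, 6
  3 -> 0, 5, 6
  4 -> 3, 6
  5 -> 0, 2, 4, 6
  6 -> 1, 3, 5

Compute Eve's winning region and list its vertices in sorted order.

A0 = {1}
A1: add {6} — 6 (Eve) has 6→1.
A2: add {4} — 4 (Eve) has 4→6.
A3 = A2; e.g. 0 (Adam) can still go to 3. Fixed point.
Eve's winning region = {1, 4, 6}.

1, 4, 6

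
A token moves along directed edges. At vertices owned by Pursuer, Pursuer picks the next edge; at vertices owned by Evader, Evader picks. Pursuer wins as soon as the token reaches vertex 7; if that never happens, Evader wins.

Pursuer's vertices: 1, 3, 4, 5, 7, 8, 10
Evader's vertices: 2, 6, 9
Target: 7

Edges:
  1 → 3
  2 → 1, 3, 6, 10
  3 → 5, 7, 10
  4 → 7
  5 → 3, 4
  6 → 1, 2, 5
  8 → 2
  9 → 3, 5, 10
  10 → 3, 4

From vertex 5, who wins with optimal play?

A0 = {7}
A1: add {3, 4} — 3 (Pursuer) has 3→7; 4 (Pursuer) has 4→7.
A2: add {1, 5, 10} — 1 (Pursuer) has 1→3; 5 (Pursuer) has 5→3; 10 (Pursuer) has 10→3.
5 ∈ A2, so Pursuer can force the target.

Pursuer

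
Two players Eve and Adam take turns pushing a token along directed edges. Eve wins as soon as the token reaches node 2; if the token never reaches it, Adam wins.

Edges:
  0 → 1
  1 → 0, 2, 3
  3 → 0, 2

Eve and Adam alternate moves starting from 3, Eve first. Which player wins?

Eve

Track states (vertex, player-to-move).
A0 = {(2,Eve), (2,Adam)}
A1: add {(1,Eve), (3,Eve)}.
(3,Eve) ∈ A1 ⇒ Eve forces the target.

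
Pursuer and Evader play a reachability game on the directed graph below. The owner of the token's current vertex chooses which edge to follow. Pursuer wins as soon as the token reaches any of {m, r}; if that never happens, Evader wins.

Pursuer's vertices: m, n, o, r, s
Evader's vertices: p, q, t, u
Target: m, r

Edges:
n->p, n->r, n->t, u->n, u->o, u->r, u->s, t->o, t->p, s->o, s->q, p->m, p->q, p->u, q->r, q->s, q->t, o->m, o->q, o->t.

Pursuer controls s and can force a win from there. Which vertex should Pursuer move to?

A0 = {m, r}
A1: add {n, o} — n (Pursuer) has n→r; o (Pursuer) has o→m.
A2: add {s} — s (Pursuer) has s→o.
A3: add {u} — u (Evader): all of {n, o, r, s} already in.
A4 = A3; e.g. p (Evader) can still go to q. Fixed point.
From s, successor o is in the attractor (rank 1); the other successor q is not.

o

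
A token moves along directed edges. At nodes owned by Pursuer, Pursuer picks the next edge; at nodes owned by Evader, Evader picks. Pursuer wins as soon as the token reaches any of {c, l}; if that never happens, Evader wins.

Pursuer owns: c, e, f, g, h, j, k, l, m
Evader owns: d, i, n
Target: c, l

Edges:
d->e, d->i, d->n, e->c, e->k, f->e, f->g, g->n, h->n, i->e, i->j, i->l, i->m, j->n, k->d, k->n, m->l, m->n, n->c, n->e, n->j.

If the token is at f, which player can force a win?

Pursuer

A0 = {c, l}
A1: add {e, m} — e (Pursuer) has e→c; m (Pursuer) has m→l.
A2: add {f} — f (Pursuer) has f→e.
A3 = A2; e.g. d (Evader) can still go to i. Fixed point.
f ∈ A2, so Pursuer can force the target.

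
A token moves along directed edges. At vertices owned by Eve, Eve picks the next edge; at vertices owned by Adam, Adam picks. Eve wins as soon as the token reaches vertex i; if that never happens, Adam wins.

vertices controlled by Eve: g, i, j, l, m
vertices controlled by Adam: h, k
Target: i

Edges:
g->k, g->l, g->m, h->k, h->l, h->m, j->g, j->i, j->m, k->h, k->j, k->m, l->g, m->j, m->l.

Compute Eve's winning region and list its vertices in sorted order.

A0 = {i}
A1: add {j} — j (Eve) has j→i.
A2: add {m} — m (Eve) has m→j.
A3: add {g} — g (Eve) has g→m.
A4: add {l} — l (Eve) has l→g.
A5 = A4; e.g. h (Adam) can still go to k. Fixed point.
Eve's winning region = {g, i, j, l, m}.

g, i, j, l, m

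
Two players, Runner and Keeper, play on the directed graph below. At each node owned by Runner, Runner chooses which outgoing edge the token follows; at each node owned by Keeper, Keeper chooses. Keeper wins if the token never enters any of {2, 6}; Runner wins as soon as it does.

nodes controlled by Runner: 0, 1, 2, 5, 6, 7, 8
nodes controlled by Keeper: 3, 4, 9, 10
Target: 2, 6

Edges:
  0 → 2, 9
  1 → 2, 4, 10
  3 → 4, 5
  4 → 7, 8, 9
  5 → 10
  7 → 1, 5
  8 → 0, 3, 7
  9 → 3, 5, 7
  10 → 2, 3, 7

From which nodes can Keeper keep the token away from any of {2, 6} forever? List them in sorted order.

A0 = {2, 6}
A1: add {0, 1} — 0 (Runner) has 0→2; 1 (Runner) has 1→2.
A2: add {7, 8} — 7 (Runner) has 7→1; 8 (Runner) has 8→0.
A3 = A2; e.g. 3 (Keeper) can still go to 4. Fixed point.
Runner's attractor = {0, 1, 2, 6, 7, 8}; Keeper avoids the target exactly from the complement.

3, 4, 5, 9, 10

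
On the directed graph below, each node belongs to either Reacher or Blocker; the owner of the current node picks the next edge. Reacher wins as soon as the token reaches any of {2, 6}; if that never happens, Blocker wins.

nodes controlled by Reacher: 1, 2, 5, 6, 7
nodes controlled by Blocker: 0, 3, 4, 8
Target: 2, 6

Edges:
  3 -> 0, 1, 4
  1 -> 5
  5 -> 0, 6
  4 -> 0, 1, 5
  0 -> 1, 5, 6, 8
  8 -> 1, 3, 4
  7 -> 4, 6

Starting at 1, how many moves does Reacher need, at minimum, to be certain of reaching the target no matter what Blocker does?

2

A0 = {2, 6}
A1: add {5, 7} — 5 (Reacher) has 5→6; 7 (Reacher) has 7→6.
A2: add {1} — 1 (Reacher) has 1→5.
A3 = A2; e.g. 0 (Blocker) can still go to 8. Fixed point.
1 enters the attractor at level 2, so Reacher can force the target in 2 moves from there.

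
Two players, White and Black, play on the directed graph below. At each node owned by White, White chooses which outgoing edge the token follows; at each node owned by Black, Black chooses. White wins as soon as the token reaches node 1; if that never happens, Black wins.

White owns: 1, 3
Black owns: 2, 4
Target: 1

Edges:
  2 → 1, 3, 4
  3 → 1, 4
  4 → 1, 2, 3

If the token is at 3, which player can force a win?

A0 = {1}
A1: add {3} — 3 (White) has 3→1.
A2 = A1; e.g. 2 (Black) can still go to 4. Fixed point.
3 ∈ A1, so White can force the target.

White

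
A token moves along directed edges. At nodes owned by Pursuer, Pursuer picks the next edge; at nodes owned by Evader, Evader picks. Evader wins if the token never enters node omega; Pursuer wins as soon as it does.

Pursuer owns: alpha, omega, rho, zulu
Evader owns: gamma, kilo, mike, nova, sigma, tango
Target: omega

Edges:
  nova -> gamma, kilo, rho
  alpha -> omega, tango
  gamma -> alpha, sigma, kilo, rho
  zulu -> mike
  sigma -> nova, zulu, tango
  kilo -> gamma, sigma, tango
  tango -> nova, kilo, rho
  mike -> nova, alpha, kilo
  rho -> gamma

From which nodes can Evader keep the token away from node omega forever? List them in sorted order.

gamma, kilo, mike, nova, rho, sigma, tango, zulu

A0 = {omega}
A1: add {alpha} — alpha (Pursuer) has alpha→omega.
A2 = A1; e.g. nova (Evader) can still go to gamma. Fixed point.
Pursuer's attractor = {alpha, omega}; Evader avoids the target exactly from the complement.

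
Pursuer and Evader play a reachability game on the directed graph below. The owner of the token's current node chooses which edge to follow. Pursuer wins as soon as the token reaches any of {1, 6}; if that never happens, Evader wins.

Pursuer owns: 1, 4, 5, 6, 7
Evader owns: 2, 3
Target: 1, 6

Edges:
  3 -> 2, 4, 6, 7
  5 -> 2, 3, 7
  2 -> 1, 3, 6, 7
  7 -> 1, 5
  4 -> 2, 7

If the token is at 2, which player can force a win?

A0 = {1, 6}
A1: add {7} — 7 (Pursuer) has 7→1.
A2: add {4, 5} — 4 (Pursuer) has 4→7; 5 (Pursuer) has 5→7.
A3 = A2; e.g. 2 (Evader) can still go to 3. Fixed point.
2 never enters the attractor, so Evader can avoid the target forever.

Evader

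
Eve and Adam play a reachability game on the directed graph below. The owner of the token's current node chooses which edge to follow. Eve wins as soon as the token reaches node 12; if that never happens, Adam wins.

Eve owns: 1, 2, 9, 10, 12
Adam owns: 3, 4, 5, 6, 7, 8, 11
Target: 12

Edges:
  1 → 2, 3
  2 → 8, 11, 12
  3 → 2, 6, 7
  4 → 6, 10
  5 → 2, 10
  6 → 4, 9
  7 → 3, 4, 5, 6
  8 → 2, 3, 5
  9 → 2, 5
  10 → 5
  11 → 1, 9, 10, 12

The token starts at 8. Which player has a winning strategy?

Adam

A0 = {12}
A1: add {2} — 2 (Eve) has 2→12.
A2: add {1, 9} — 1 (Eve) has 1→2; 9 (Eve) has 9→2.
A3 = A2; e.g. 3 (Adam) can still go to 6. Fixed point.
8 never enters the attractor, so Adam can avoid the target forever.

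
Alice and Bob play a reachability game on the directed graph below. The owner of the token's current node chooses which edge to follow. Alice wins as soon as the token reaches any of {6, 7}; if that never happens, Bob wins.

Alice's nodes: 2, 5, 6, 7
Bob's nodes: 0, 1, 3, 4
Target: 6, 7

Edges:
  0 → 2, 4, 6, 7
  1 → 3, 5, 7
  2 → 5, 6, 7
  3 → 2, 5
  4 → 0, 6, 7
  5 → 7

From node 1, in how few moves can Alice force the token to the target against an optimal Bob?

3

A0 = {6, 7}
A1: add {2, 5} — 2 (Alice) has 2→6; 5 (Alice) has 5→7.
A2: add {3} — 3 (Bob): all of {2, 5} already in.
A3: add {1} — 1 (Bob): all of {3, 5, 7} already in.
A4 = A3; e.g. 0 (Bob) can still go to 4. Fixed point.
1 enters the attractor at level 3, so Alice can force the target in 3 moves from there.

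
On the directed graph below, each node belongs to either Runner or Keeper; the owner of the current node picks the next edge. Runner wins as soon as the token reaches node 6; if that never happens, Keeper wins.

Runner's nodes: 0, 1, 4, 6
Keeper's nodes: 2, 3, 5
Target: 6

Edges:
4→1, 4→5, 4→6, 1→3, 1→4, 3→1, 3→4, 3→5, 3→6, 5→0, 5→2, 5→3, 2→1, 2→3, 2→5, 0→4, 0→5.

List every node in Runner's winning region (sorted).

0, 1, 4, 6

A0 = {6}
A1: add {4} — 4 (Runner) has 4→6.
A2: add {0, 1} — 0 (Runner) has 0→4; 1 (Runner) has 1→4.
A3 = A2; e.g. 2 (Keeper) can still go to 3. Fixed point.
Runner's winning region = {0, 1, 4, 6}.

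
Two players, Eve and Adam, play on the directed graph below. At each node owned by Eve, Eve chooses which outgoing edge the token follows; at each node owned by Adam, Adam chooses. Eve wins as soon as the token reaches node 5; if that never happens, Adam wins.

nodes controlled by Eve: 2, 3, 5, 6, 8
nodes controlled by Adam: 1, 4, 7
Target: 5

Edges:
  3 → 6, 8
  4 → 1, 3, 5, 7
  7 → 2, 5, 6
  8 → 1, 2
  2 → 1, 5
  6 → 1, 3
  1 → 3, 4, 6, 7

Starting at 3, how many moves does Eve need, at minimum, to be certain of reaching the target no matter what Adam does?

A0 = {5}
A1: add {2} — 2 (Eve) has 2→5.
A2: add {8} — 8 (Eve) has 8→2.
A3: add {3} — 3 (Eve) has 3→8.
3 enters the attractor at level 3, so Eve can force the target in 3 moves from there.

3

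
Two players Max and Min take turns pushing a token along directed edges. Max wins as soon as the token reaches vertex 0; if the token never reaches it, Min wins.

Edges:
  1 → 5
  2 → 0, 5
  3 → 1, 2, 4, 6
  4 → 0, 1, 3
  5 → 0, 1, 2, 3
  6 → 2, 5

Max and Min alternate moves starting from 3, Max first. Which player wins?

Max

Track states (vertex, player-to-move).
A0 = {(0,Max), (0,Min)}
A1: add {(2,Max), (4,Max), (5,Max)}.
A2: add {(1,Min), (2,Min), (6,Min)}.
A3: add {(3,Max), (6,Max)}.
(3,Max) ∈ A3 ⇒ Max forces the target.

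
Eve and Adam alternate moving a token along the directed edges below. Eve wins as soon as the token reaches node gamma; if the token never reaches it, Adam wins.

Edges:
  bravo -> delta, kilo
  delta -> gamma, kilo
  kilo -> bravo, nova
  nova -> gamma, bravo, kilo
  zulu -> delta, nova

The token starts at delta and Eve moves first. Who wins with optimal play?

Eve

Track states (vertex, player-to-move).
A0 = {(gamma,Eve), (gamma,Adam)}
A1: add {(delta,Eve), (nova,Eve)}.
(delta,Eve) ∈ A1 ⇒ Eve forces the target.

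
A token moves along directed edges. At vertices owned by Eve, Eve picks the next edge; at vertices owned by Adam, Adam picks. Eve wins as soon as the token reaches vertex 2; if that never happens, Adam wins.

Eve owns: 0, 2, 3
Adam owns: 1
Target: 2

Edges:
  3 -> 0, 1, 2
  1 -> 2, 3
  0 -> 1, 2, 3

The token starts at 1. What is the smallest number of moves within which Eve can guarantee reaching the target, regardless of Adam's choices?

2

A0 = {2}
A1: add {0, 3} — 0 (Eve) has 0→2; 3 (Eve) has 3→2.
A2: add {1} — 1 (Adam): all of {2, 3} already in.
A2 = all vertices. Fixed point.
1 enters the attractor at level 2, so Eve can force the target in 2 moves from there.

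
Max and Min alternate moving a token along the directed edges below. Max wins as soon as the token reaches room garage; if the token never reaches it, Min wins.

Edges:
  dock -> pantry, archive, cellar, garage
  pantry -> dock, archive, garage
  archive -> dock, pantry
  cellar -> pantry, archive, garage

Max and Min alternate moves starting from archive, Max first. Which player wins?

Track states (vertex, player-to-move).
A0 = {(garage,Max), (garage,Min)}
A1: add {(dock,Max), (pantry,Max), (cellar,Max)}.
A2: add {(archive,Min)}.
A3 = A2; e.g. (dock,Min) stays out. (archive,Max) never enters ⇒ Min avoids the target.

Min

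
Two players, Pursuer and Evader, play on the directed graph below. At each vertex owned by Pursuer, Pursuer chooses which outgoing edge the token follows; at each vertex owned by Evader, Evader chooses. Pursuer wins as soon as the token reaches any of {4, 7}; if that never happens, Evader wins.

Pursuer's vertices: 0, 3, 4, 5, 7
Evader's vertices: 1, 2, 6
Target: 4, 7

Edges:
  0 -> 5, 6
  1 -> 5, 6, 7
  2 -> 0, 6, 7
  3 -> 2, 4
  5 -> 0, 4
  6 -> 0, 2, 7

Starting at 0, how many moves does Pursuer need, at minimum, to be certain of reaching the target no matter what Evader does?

A0 = {4, 7}
A1: add {3, 5} — 3 (Pursuer) has 3→4; 5 (Pursuer) has 5→4.
A2: add {0} — 0 (Pursuer) has 0→5.
A3 = A2; e.g. 1 (Evader) can still go to 6. Fixed point.
0 enters the attractor at level 2, so Pursuer can force the target in 2 moves from there.

2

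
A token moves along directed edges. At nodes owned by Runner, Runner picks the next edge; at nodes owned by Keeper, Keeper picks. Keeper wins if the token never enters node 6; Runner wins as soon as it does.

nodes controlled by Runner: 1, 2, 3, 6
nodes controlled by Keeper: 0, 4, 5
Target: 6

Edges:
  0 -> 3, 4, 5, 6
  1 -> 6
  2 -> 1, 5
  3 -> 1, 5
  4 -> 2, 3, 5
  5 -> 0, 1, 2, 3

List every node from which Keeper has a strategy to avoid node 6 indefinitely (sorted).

0, 4, 5

A0 = {6}
A1: add {1} — 1 (Runner) has 1→6.
A2: add {2, 3} — 2 (Runner) has 2→1; 3 (Runner) has 3→1.
A3 = A2; e.g. 0 (Keeper) can still go to 4. Fixed point.
Runner's attractor = {1, 2, 3, 6}; Keeper avoids the target exactly from the complement.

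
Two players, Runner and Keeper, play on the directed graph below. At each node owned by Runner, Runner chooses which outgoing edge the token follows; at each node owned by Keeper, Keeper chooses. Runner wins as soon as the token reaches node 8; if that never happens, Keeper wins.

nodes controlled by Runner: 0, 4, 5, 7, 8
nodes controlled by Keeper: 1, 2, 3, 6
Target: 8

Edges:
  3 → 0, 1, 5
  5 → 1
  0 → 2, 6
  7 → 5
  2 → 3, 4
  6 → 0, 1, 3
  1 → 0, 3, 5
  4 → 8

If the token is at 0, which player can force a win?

Keeper

A0 = {8}
A1: add {4} — 4 (Runner) has 4→8.
A2 = A1; e.g. 0 (Runner) has no edge into A1. Fixed point.
0 never enters the attractor, so Keeper can avoid the target forever.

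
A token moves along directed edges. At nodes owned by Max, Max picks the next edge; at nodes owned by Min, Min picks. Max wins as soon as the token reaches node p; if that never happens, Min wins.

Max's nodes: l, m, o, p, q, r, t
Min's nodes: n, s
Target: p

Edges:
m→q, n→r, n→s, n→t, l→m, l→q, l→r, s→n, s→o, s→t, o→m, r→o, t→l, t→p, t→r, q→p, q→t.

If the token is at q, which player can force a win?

A0 = {p}
A1: add {q, t} — q (Max) has q→p; t (Max) has t→p.
q ∈ A1, so Max can force the target.

Max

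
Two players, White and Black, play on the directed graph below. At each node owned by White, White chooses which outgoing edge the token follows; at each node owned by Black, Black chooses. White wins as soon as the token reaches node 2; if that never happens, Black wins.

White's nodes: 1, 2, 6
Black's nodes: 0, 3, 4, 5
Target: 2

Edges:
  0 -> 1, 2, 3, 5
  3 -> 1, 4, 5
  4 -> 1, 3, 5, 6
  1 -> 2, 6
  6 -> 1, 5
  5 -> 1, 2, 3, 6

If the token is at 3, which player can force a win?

A0 = {2}
A1: add {1} — 1 (White) has 1→2.
A2: add {6} — 6 (White) has 6→1.
A3 = A2; e.g. 0 (Black) can still go to 3. Fixed point.
3 never enters the attractor, so Black can avoid the target forever.

Black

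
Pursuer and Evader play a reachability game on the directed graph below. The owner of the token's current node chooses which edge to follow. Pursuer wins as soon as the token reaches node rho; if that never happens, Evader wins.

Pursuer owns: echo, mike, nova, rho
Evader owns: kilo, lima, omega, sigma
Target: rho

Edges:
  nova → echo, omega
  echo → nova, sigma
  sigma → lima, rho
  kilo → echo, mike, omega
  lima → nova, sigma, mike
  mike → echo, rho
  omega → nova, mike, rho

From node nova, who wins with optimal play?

Evader

A0 = {rho}
A1: add {mike} — mike (Pursuer) has mike→rho.
A2 = A1; e.g. nova (Pursuer) has no edge into A1. Fixed point.
nova never enters the attractor, so Evader can avoid the target forever.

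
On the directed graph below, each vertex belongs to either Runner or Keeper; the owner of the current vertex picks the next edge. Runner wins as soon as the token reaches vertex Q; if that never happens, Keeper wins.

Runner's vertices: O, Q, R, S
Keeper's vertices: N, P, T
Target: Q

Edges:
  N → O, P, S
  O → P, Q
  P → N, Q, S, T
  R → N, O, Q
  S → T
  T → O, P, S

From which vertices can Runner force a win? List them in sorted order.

A0 = {Q}
A1: add {O, R} — O (Runner) has O→Q; R (Runner) has R→Q.
A2 = A1; e.g. N (Keeper) can still go to P. Fixed point.
Runner's winning region = {O, Q, R}.

O, Q, R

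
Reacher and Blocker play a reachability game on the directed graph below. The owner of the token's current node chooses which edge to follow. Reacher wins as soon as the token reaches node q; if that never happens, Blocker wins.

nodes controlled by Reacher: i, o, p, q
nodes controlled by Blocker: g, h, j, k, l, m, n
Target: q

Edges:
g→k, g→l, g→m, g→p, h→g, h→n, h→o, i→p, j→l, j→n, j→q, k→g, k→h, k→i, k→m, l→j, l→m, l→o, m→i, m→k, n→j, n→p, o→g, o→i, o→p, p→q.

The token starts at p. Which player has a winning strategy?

Reacher

A0 = {q}
A1: add {p} — p (Reacher) has p→q.
p ∈ A1, so Reacher can force the target.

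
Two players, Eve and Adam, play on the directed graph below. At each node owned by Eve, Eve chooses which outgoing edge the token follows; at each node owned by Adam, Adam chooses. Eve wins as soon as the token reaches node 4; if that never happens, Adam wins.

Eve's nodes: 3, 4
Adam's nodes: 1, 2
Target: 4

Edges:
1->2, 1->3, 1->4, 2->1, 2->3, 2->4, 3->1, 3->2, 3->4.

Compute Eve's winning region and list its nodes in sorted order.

3, 4

A0 = {4}
A1: add {3} — 3 (Eve) has 3→4.
A2 = A1; e.g. 1 (Adam) can still go to 2. Fixed point.
Eve's winning region = {3, 4}.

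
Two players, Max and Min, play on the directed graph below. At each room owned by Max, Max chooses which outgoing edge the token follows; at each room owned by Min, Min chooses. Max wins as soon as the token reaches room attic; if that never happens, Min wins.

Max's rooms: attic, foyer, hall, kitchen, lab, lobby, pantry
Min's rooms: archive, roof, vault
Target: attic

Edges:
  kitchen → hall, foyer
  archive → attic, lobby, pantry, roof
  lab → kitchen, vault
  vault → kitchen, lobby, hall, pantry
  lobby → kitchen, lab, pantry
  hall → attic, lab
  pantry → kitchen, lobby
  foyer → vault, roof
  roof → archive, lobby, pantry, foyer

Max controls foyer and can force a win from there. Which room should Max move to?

vault

A0 = {attic}
A1: add {hall} — hall (Max) has hall→attic.
A2: add {kitchen} — kitchen (Max) has kitchen→hall.
A3: add {lab, lobby, pantry} — lab (Max) has lab→kitchen; lobby (Max) has lobby→kitchen; pantry (Max) has pantry→kitchen.
A4: add {vault} — vault (Min): all of {kitchen, lobby, hall, pantry} already in.
A5: add {foyer} — foyer (Max) has foyer→vault.
A6 = A5; e.g. archive (Min) can still go to roof. Fixed point.
From foyer, successor vault is in the attractor (rank 4); the other successor roof is not.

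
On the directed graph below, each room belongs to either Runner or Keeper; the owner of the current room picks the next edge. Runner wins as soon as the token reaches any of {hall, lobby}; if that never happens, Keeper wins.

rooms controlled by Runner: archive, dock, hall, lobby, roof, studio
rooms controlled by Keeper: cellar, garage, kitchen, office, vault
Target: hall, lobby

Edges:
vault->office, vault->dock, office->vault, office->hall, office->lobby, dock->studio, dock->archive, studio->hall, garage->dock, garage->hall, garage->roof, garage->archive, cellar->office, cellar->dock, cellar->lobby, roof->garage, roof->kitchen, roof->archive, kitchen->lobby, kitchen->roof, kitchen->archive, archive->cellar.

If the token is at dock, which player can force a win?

Runner

A0 = {hall, lobby}
A1: add {studio} — studio (Runner) has studio→hall.
A2: add {dock} — dock (Runner) has dock→studio.
A3 = A2; e.g. vault (Keeper) can still go to office. Fixed point.
dock ∈ A2, so Runner can force the target.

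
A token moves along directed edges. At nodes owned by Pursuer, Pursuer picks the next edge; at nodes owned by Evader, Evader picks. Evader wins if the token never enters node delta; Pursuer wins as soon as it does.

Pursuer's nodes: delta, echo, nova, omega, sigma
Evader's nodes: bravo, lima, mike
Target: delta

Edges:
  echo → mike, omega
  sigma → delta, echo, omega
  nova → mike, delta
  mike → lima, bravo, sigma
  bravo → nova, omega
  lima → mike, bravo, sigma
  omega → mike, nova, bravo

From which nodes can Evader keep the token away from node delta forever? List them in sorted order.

A0 = {delta}
A1: add {nova, sigma} — nova (Pursuer) has nova→delta; sigma (Pursuer) has sigma→delta.
A2: add {omega} — omega (Pursuer) has omega→nova.
A3: add {bravo, echo} — echo (Pursuer) has echo→omega; bravo (Evader): all of {nova, omega} already in.
A4 = A3; e.g. mike (Evader) can still go to lima. Fixed point.
Pursuer's attractor = {bravo, delta, echo, nova, omega, sigma}; Evader avoids the target exactly from the complement.

lima, mike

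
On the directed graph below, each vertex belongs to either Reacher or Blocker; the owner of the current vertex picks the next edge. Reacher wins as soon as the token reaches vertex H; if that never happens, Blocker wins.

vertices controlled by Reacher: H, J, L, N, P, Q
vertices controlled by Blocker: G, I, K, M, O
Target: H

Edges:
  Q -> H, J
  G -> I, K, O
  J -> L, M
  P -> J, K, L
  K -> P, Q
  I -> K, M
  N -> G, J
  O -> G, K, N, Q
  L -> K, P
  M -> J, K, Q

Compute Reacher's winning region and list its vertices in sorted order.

A0 = {H}
A1: add {Q} — Q (Reacher) has Q→H.
A2 = A1; e.g. G (Blocker) can still go to I. Fixed point.
Reacher's winning region = {H, Q}.

H, Q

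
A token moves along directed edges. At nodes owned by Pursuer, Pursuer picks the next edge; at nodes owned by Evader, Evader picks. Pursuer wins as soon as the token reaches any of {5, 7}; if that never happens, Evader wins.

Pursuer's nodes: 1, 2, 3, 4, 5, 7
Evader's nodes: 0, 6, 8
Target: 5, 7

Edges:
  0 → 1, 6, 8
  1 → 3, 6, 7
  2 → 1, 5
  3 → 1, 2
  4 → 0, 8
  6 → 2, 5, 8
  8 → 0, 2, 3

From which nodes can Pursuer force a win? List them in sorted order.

1, 2, 3, 5, 7

A0 = {5, 7}
A1: add {1, 2} — 1 (Pursuer) has 1→7; 2 (Pursuer) has 2→5.
A2: add {3} — 3 (Pursuer) has 3→1.
A3 = A2; e.g. 0 (Evader) can still go to 6. Fixed point.
Pursuer's winning region = {1, 2, 3, 5, 7}.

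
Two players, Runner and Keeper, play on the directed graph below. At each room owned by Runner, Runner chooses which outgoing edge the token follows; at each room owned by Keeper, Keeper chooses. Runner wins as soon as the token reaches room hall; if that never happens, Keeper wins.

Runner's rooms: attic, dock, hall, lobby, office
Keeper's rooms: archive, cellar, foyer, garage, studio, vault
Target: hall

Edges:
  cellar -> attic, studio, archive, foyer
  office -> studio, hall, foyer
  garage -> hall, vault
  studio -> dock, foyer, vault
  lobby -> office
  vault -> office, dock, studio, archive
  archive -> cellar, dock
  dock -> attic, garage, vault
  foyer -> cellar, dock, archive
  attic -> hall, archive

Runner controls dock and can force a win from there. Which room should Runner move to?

attic

A0 = {hall}
A1: add {attic, office} — attic (Runner) has attic→hall; office (Runner) has office→hall.
A2: add {dock, lobby} — lobby (Runner) has lobby→office; dock (Runner) has dock→attic.
A3 = A2; e.g. cellar (Keeper) can still go to studio. Fixed point.
From dock, successor attic is in the attractor (rank 1); the other successors garage, vault are not.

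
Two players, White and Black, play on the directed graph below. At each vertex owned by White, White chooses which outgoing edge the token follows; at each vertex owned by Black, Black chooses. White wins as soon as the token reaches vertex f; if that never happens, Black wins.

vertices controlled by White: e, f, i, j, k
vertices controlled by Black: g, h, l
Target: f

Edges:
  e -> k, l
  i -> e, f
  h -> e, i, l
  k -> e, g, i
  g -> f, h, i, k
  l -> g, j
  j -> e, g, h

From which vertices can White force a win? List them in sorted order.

e, f, i, j, k

A0 = {f}
A1: add {i} — i (White) has i→f.
A2: add {k} — k (White) has k→i.
A3: add {e} — e (White) has e→k.
A4: add {j} — j (White) has j→e.
A5 = A4; e.g. g (Black) can still go to h. Fixed point.
White's winning region = {e, f, i, j, k}.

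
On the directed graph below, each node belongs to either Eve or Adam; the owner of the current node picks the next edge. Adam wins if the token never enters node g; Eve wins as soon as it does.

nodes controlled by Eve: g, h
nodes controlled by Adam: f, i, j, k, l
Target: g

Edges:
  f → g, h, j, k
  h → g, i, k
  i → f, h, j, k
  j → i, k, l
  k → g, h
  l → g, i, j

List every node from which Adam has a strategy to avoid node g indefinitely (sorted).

A0 = {g}
A1: add {h} — h (Eve) has h→g.
A2: add {k} — k (Adam): all of {g, h} already in.
A3 = A2; e.g. f (Adam) can still go to j. Fixed point.
Eve's attractor = {g, h, k}; Adam avoids the target exactly from the complement.

f, i, j, l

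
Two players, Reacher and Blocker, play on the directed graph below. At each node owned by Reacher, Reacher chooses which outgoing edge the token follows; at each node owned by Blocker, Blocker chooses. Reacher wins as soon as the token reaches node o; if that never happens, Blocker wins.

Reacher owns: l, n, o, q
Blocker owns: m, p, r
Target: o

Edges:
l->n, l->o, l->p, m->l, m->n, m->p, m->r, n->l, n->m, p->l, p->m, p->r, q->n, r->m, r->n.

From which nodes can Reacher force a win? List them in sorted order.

l, n, o, q

A0 = {o}
A1: add {l} — l (Reacher) has l→o.
A2: add {n} — n (Reacher) has n→l.
A3: add {q} — q (Reacher) has q→n.
A4 = A3; e.g. m (Blocker) can still go to p. Fixed point.
Reacher's winning region = {l, n, o, q}.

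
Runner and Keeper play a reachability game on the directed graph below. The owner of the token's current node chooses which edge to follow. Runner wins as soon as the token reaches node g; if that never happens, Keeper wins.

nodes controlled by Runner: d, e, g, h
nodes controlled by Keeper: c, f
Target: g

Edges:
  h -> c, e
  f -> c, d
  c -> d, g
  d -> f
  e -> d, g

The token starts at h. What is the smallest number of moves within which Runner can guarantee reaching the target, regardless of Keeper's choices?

A0 = {g}
A1: add {e} — e (Runner) has e→g.
A2: add {h} — h (Runner) has h→e.
A3 = A2; e.g. c (Keeper) can still go to d. Fixed point.
h enters the attractor at level 2, so Runner can force the target in 2 moves from there.

2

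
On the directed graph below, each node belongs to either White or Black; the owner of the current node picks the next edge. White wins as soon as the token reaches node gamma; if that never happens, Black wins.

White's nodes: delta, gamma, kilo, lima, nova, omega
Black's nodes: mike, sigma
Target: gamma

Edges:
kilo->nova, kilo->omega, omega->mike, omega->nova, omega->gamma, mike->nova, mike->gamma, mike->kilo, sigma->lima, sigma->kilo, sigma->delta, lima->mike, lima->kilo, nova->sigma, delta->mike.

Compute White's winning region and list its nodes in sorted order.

A0 = {gamma}
A1: add {omega} — omega (White) has omega→gamma.
A2: add {kilo} — kilo (White) has kilo→omega.
A3: add {lima} — lima (White) has lima→kilo.
A4 = A3; e.g. mike (Black) can still go to nova. Fixed point.
White's winning region = {gamma, kilo, lima, omega}.

gamma, kilo, lima, omega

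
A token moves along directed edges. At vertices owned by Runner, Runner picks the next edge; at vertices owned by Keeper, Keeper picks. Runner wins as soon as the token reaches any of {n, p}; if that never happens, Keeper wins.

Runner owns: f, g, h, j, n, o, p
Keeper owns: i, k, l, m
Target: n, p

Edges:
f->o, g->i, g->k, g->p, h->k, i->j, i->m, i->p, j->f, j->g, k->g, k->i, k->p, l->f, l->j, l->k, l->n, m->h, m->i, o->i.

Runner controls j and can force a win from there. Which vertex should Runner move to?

g

A0 = {n, p}
A1: add {g} — g (Runner) has g→p.
A2: add {j} — j (Runner) has j→g.
A3 = A2; e.g. f (Runner) has no edge into A2. Fixed point.
From j, successor g is in the attractor (rank 1); the other successor f is not.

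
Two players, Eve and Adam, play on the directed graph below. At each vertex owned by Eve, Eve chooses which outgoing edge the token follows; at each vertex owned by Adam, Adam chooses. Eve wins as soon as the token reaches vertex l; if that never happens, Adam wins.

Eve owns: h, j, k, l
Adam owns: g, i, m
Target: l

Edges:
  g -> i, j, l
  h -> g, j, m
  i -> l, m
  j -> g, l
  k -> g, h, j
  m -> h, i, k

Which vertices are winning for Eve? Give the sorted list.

h, j, k, l

A0 = {l}
A1: add {j} — j (Eve) has j→l.
A2: add {h, k} — h (Eve) has h→j; k (Eve) has k→j.
A3 = A2; e.g. g (Adam) can still go to i. Fixed point.
Eve's winning region = {h, j, k, l}.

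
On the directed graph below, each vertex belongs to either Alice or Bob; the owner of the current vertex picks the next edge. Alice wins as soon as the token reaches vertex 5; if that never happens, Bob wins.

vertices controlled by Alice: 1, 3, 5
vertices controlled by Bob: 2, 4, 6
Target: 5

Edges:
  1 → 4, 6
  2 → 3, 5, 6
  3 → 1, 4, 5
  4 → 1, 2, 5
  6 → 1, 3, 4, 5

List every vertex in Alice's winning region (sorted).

A0 = {5}
A1: add {3} — 3 (Alice) has 3→5.
A2 = A1; e.g. 1 (Alice) has no edge into A1. Fixed point.
Alice's winning region = {3, 5}.

3, 5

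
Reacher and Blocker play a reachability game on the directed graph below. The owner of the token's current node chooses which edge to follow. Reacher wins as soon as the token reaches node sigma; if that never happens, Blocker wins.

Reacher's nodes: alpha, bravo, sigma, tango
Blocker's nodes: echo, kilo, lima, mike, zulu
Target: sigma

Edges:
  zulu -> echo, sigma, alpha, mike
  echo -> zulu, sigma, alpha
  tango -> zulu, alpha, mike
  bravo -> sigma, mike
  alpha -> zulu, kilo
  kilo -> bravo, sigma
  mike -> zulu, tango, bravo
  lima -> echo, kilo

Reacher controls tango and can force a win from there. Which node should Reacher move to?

A0 = {sigma}
A1: add {bravo} — bravo (Reacher) has bravo→sigma.
A2: add {kilo} — kilo (Blocker): all of {bravo, sigma} already in.
A3: add {alpha} — alpha (Reacher) has alpha→kilo.
A4: add {tango} — tango (Reacher) has tango→alpha.
A5 = A4; e.g. zulu (Blocker) can still go to echo. Fixed point.
From tango, successor alpha is in the attractor (rank 3); the other successors mike, zulu are not.

alpha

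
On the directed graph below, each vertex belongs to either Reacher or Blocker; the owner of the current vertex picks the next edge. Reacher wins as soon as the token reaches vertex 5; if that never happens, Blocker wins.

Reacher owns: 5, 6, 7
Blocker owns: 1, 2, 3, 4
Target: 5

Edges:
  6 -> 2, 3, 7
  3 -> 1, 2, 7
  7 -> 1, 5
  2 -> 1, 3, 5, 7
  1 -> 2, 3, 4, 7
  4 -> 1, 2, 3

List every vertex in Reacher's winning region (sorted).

A0 = {5}
A1: add {7} — 7 (Reacher) has 7→5.
A2: add {6} — 6 (Reacher) has 6→7.
A3 = A2; e.g. 1 (Blocker) can still go to 2. Fixed point.
Reacher's winning region = {5, 6, 7}.

5, 6, 7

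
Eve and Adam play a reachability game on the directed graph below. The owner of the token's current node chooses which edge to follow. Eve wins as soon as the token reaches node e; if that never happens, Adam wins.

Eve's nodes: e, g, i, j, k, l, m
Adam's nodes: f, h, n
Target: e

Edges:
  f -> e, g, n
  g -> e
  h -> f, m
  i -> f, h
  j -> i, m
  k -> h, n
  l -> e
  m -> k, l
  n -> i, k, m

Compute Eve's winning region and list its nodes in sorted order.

A0 = {e}
A1: add {g, l} — g (Eve) has g→e; l (Eve) has l→e.
A2: add {m} — m (Eve) has m→l.
A3: add {j} — j (Eve) has j→m.
A4 = A3; e.g. f (Adam) can still go to n. Fixed point.
Eve's winning region = {e, g, j, l, m}.

e, g, j, l, m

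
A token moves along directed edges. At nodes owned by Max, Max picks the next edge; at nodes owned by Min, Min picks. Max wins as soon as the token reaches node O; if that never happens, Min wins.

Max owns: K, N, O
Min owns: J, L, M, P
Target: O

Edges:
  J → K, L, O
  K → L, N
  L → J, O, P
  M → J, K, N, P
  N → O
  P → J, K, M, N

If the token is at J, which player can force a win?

Min

A0 = {O}
A1: add {N} — N (Max) has N→O.
A2: add {K} — K (Max) has K→N.
A3 = A2; e.g. J (Min) can still go to L. Fixed point.
J never enters the attractor, so Min can avoid the target forever.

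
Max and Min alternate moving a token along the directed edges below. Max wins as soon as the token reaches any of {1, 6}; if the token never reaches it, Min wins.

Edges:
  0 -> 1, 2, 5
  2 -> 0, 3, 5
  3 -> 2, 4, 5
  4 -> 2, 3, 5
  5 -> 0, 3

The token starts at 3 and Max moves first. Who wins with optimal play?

Track states (vertex, player-to-move).
A0 = {(1,Max), (1,Min), (6,Max), (6,Min)}
A1: add {(0,Max)}.
A2 = A1; e.g. (0,Min) stays out. (3,Max) never enters ⇒ Min avoids the target.

Min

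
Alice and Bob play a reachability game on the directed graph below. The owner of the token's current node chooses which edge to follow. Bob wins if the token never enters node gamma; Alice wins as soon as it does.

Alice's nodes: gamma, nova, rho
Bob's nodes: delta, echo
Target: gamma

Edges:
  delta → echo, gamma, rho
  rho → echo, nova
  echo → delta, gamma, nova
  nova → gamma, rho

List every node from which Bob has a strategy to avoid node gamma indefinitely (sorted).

A0 = {gamma}
A1: add {nova} — nova (Alice) has nova→gamma.
A2: add {rho} — rho (Alice) has rho→nova.
A3 = A2; e.g. delta (Bob) can still go to echo. Fixed point.
Alice's attractor = {gamma, nova, rho}; Bob avoids the target exactly from the complement.

delta, echo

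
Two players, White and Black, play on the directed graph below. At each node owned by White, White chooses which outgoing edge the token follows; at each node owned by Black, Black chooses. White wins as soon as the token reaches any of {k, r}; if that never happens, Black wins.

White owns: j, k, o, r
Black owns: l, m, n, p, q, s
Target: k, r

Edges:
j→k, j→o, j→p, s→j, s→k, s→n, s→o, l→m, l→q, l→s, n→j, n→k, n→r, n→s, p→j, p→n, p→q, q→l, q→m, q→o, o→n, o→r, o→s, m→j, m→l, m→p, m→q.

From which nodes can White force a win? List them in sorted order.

A0 = {k, r}
A1: add {j, o} — j (White) has j→k; o (White) has o→r.
A2 = A1; e.g. l (Black) can still go to m. Fixed point.
White's winning region = {j, k, o, r}.

j, k, o, r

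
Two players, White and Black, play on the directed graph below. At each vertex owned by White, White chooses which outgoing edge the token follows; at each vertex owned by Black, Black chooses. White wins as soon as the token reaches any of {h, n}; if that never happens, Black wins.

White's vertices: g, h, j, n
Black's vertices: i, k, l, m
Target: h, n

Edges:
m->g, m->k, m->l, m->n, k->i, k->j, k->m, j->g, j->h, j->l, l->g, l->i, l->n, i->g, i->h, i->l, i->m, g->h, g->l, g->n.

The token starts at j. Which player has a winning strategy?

White

A0 = {h, n}
A1: add {g, j} — g (White) has g→h; j (White) has j→h.
A2 = A1; e.g. i (Black) can still go to l. Fixed point.
j ∈ A1, so White can force the target.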